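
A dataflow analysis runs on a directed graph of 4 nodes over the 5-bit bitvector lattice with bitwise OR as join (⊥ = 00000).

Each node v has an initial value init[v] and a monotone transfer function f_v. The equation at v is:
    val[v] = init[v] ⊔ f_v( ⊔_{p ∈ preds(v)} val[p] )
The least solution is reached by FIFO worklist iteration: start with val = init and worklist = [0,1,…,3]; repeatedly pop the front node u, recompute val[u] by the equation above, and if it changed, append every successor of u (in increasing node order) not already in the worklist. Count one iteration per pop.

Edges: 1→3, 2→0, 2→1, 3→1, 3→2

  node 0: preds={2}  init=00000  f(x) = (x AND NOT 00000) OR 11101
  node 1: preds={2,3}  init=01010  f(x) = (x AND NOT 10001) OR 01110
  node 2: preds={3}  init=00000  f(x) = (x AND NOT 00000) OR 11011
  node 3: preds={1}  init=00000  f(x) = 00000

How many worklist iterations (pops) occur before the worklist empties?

Trace (6 dequeues):
  [1] u=0 | in 00000 | out 11101 | prev 00000 | push {}
  [2] u=1 | in 00000 | out 01110 | prev 01010 | push {}
  [3] u=2 | in 00000 | out 11011 | prev 00000 | push {0,1}
  [4] u=3 | in 01110 | out 00000 | ==
  [5] u=0 | in 11011 | out 11111 | prev 11101 | push {}
  [6] u=1 | in 11011 | out 01110 | ==

Converged values:
  [0] 11111
  [1] 01110
  [2] 11011
  [3] 00000

6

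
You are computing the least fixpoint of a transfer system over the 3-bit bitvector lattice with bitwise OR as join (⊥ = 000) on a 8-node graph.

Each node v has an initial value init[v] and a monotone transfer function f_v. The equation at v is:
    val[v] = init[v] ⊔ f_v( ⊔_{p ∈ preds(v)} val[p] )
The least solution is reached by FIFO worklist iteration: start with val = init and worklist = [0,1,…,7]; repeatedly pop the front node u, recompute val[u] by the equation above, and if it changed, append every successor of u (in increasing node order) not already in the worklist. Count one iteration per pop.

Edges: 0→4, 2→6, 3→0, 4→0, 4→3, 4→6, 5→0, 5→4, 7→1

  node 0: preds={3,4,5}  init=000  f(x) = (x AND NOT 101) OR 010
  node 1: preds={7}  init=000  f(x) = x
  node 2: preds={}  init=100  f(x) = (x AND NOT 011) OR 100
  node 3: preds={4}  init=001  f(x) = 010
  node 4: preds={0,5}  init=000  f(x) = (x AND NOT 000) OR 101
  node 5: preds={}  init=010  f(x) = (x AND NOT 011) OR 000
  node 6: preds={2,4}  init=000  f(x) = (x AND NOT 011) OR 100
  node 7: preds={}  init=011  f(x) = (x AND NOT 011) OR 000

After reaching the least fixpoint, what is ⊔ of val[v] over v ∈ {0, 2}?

Worklist (10 pops):
  #1 pop 0: in=011 → 010 (was 000); enqueue []
  #2 pop 1: in=011 → 011 (was 000); enqueue []
  #3 pop 2: in=000 → 100 (no change)
  #4 pop 3: in=000 → 011 (was 001); enqueue [0]
  #5 pop 4: in=010 → 111 (was 000); enqueue [3]
  #6 pop 5: in=000 → 010 (no change)
  #7 pop 6: in=111 → 100 (was 000); enqueue []
  #8 pop 7: in=000 → 011 (no change)
  #9 pop 0: in=111 → 010 (no change)
  #10 pop 3: in=111 → 011 (no change)

Fixpoint:
  val[0] = 010
  val[1] = 011
  val[2] = 100
  val[3] = 011
  val[4] = 111
  val[5] = 010
  val[6] = 100
  val[7] = 011

110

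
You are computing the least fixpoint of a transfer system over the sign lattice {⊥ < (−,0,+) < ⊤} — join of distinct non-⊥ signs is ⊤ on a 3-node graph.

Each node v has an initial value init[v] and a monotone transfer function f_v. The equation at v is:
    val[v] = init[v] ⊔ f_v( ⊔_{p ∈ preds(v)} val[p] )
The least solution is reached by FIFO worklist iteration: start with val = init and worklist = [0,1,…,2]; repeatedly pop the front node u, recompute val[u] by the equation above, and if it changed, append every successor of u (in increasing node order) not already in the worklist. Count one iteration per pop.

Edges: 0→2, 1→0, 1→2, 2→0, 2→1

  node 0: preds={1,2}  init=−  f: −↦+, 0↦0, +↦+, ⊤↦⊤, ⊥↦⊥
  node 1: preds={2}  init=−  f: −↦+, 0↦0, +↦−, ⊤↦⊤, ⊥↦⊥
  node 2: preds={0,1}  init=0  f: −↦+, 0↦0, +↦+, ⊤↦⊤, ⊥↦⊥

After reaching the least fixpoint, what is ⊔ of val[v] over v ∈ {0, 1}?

Worklist (5 pops):
  #1 pop 0: in=⊤ → ⊤ (was −); enqueue []
  #2 pop 1: in=0 → ⊤ (was −); enqueue [0]
  #3 pop 2: in=⊤ → ⊤ (was 0); enqueue [1]
  #4 pop 0: in=⊤ → ⊤ (no change)
  #5 pop 1: in=⊤ → ⊤ (no change)

Fixpoint:
  val[0] = ⊤
  val[1] = ⊤
  val[2] = ⊤

⊤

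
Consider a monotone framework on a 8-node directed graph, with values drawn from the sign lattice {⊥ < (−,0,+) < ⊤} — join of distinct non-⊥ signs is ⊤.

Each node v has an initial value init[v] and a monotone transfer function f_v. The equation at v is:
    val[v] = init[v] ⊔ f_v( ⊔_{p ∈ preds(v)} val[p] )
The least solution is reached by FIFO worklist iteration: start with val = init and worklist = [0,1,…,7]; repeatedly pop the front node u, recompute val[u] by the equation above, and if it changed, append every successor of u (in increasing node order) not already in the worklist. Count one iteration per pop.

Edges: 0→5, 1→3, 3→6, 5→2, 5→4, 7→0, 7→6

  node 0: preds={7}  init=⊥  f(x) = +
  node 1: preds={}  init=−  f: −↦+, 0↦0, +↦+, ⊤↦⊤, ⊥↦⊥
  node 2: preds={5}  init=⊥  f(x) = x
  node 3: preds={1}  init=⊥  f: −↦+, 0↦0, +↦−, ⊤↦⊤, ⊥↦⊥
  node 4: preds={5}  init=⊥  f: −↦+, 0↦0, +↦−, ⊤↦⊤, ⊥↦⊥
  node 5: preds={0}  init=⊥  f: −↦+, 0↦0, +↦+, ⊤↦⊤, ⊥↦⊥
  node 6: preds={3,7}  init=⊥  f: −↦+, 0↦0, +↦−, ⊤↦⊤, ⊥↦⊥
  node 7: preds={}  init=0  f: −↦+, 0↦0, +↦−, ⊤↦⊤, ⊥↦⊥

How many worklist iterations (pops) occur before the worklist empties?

Trace (10 dequeues):
  [1] u=0 | in 0 | out + | prev ⊥ | push {}
  [2] u=1 | in ⊥ | out − | ==
  [3] u=2 | in ⊥ | out ⊥ | ==
  [4] u=3 | in − | out + | prev ⊥ | push {}
  [5] u=4 | in ⊥ | out ⊥ | ==
  [6] u=5 | in + | out + | prev ⊥ | push {2,4}
  [7] u=6 | in ⊤ | out ⊤ | prev ⊥ | push {}
  [8] u=7 | in ⊥ | out 0 | ==
  [9] u=2 | in + | out + | prev ⊥ | push {}
  [10] u=4 | in + | out − | prev ⊥ | push {}

Converged values:
  [0] +
  [1] −
  [2] +
  [3] +
  [4] −
  [5] +
  [6] ⊤
  [7] 0

10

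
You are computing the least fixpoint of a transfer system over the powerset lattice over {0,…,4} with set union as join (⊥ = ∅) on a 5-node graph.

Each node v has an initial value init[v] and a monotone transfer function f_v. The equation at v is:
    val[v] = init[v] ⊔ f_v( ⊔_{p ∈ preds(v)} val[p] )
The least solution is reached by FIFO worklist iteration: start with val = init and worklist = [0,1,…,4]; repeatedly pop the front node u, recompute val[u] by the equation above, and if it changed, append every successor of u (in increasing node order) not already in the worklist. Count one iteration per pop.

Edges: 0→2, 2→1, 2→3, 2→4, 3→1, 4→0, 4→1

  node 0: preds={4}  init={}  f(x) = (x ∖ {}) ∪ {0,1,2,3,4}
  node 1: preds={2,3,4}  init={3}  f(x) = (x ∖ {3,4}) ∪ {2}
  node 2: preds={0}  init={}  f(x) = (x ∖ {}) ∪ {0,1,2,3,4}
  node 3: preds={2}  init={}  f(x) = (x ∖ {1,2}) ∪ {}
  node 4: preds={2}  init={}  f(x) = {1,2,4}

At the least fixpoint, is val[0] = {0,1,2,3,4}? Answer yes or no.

yes

Worklist (7 pops):
  #1 pop 0: in={} → {0,1,2,3,4} (was {}); enqueue []
  #2 pop 1: in={} → {2,3} (was {3}); enqueue []
  #3 pop 2: in={0,1,2,3,4} → {0,1,2,3,4} (was {}); enqueue [1]
  #4 pop 3: in={0,1,2,3,4} → {0,3,4} (was {}); enqueue []
  #5 pop 4: in={0,1,2,3,4} → {1,2,4} (was {}); enqueue [0]
  #6 pop 1: in={0,1,2,3,4} → {0,1,2,3} (was {2,3}); enqueue []
  #7 pop 0: in={1,2,4} → {0,1,2,3,4} (no change)

Fixpoint:
  val[0] = {0,1,2,3,4}
  val[1] = {0,1,2,3}
  val[2] = {0,1,2,3,4}
  val[3] = {0,3,4}
  val[4] = {1,2,4}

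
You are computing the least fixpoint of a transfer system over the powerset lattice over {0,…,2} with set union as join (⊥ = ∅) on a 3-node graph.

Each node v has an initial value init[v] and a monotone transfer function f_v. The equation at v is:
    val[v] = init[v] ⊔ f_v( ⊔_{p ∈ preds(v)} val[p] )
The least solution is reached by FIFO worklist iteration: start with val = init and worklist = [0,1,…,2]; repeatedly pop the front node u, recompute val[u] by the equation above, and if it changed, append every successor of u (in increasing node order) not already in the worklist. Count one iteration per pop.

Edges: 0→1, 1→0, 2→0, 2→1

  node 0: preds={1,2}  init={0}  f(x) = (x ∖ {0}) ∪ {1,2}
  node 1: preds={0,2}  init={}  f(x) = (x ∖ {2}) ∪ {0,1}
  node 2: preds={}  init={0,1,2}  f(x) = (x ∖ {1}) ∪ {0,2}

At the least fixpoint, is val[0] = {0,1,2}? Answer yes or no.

Iteration log — 4 steps:
  step 1. node 0  ⊔preds={0,1,2}  new={0,1,2}  old={0}  +wl: 
  step 2. node 1  ⊔preds={0,1,2}  new={0,1}  old={}  +wl: 0
  step 3. node 2  ⊔preds={}  new={0,1,2}  stable
  step 4. node 0  ⊔preds={0,1,2}  new={0,1,2}  stable

Least fixpoint reached:
  node 0: {0,1,2}
  node 1: {0,1}
  node 2: {0,1,2}

yes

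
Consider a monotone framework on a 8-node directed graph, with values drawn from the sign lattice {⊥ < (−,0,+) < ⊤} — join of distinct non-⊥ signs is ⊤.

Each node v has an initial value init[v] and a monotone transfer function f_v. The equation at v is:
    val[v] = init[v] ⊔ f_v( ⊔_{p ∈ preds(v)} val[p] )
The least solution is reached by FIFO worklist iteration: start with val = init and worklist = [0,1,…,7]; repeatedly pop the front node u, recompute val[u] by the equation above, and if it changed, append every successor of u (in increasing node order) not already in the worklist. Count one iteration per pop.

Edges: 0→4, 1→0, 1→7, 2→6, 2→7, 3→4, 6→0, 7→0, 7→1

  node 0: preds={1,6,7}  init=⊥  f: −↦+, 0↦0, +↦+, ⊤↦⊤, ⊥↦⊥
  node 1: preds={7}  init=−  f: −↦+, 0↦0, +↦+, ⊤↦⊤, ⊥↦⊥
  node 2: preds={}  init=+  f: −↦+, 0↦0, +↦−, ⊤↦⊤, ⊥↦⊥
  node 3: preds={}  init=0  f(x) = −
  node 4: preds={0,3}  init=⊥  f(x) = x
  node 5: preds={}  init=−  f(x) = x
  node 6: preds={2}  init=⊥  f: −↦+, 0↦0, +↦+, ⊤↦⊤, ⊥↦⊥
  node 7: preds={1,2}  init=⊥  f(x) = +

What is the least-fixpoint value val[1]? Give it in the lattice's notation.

⊤

Worklist (13 pops):
  #1 pop 0: in=− → + (was ⊥); enqueue []
  #2 pop 1: in=⊥ → − (no change)
  #3 pop 2: in=⊥ → + (no change)
  #4 pop 3: in=⊥ → ⊤ (was 0); enqueue []
  #5 pop 4: in=⊤ → ⊤ (was ⊥); enqueue []
  #6 pop 5: in=⊥ → − (no change)
  #7 pop 6: in=+ → + (was ⊥); enqueue [0]
  #8 pop 7: in=⊤ → + (was ⊥); enqueue [1]
  #9 pop 0: in=⊤ → ⊤ (was +); enqueue [4]
  #10 pop 1: in=+ → ⊤ (was −); enqueue [0,7]
  #11 pop 4: in=⊤ → ⊤ (no change)
  #12 pop 0: in=⊤ → ⊤ (no change)
  #13 pop 7: in=⊤ → + (no change)

Fixpoint:
  val[0] = ⊤
  val[1] = ⊤
  val[2] = +
  val[3] = ⊤
  val[4] = ⊤
  val[5] = −
  val[6] = +
  val[7] = +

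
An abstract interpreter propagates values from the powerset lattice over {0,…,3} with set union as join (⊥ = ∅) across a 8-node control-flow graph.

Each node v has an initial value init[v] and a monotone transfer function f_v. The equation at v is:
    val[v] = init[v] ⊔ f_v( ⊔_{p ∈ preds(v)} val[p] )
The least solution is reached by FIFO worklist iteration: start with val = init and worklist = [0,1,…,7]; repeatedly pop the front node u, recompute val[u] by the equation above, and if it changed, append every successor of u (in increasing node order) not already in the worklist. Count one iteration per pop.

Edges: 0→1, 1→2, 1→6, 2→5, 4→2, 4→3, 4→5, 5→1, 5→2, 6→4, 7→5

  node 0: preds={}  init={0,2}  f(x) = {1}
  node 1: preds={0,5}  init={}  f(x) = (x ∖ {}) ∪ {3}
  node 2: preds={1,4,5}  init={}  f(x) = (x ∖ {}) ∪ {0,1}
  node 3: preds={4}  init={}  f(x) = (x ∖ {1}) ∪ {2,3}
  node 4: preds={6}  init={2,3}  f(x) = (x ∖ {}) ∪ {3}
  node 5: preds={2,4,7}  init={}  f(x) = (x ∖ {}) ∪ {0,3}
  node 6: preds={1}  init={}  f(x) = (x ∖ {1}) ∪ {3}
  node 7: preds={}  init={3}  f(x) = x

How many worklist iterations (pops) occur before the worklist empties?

Trace (14 dequeues):
  [1] u=0 | in {} | out {0,1,2} | prev {0,2} | push {}
  [2] u=1 | in {0,1,2} | out {0,1,2,3} | prev {} | push {}
  [3] u=2 | in {0,1,2,3} | out {0,1,2,3} | prev {} | push {}
  [4] u=3 | in {2,3} | out {2,3} | prev {} | push {}
  [5] u=4 | in {} | out {2,3} | ==
  [6] u=5 | in {0,1,2,3} | out {0,1,2,3} | prev {} | push {1,2}
  [7] u=6 | in {0,1,2,3} | out {0,2,3} | prev {} | push {4}
  [8] u=7 | in {} | out {3} | ==
  [9] u=1 | in {0,1,2,3} | out {0,1,2,3} | ==
  [10] u=2 | in {0,1,2,3} | out {0,1,2,3} | ==
  [11] u=4 | in {0,2,3} | out {0,2,3} | prev {2,3} | push {2,3,5}
  [12] u=2 | in {0,1,2,3} | out {0,1,2,3} | ==
  [13] u=3 | in {0,2,3} | out {0,2,3} | prev {2,3} | push {}
  [14] u=5 | in {0,1,2,3} | out {0,1,2,3} | ==

Converged values:
  [0] {0,1,2}
  [1] {0,1,2,3}
  [2] {0,1,2,3}
  [3] {0,2,3}
  [4] {0,2,3}
  [5] {0,1,2,3}
  [6] {0,2,3}
  [7] {3}

14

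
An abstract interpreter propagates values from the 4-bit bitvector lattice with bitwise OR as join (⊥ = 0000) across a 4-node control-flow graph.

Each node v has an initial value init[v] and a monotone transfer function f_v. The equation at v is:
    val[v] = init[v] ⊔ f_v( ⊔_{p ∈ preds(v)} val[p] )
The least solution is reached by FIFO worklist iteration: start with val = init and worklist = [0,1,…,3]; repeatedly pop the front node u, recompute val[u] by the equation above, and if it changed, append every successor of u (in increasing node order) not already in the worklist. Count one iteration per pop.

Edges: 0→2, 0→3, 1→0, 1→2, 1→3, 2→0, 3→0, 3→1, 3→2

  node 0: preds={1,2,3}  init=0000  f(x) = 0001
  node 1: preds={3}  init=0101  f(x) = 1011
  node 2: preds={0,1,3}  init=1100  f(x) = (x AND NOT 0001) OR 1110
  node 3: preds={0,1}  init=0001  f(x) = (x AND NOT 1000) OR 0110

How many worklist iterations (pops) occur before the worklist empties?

7

Trace (7 dequeues):
  [1] u=0 | in 1101 | out 0001 | prev 0000 | push {}
  [2] u=1 | in 0001 | out 1111 | prev 0101 | push {0}
  [3] u=2 | in 1111 | out 1110 | prev 1100 | push {}
  [4] u=3 | in 1111 | out 0111 | prev 0001 | push {1,2}
  [5] u=0 | in 1111 | out 0001 | ==
  [6] u=1 | in 0111 | out 1111 | ==
  [7] u=2 | in 1111 | out 1110 | ==

Converged values:
  [0] 0001
  [1] 1111
  [2] 1110
  [3] 0111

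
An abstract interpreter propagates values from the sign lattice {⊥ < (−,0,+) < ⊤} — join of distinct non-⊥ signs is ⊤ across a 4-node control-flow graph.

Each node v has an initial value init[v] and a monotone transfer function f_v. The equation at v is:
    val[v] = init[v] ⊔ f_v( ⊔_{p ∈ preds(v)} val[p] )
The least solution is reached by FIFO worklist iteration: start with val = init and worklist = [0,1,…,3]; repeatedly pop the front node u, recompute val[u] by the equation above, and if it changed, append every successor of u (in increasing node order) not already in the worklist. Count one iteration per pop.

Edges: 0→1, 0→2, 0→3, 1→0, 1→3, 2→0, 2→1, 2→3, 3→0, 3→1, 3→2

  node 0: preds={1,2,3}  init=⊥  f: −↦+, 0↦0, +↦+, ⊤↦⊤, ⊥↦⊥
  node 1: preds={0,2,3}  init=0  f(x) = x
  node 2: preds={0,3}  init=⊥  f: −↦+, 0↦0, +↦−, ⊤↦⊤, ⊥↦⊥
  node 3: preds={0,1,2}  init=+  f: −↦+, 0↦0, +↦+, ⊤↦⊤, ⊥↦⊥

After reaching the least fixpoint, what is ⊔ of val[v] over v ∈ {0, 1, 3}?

Trace (7 dequeues):
  [1] u=0 | in ⊤ | out ⊤ | prev ⊥ | push {}
  [2] u=1 | in ⊤ | out ⊤ | prev 0 | push {0}
  [3] u=2 | in ⊤ | out ⊤ | prev ⊥ | push {1}
  [4] u=3 | in ⊤ | out ⊤ | prev + | push {2}
  [5] u=0 | in ⊤ | out ⊤ | ==
  [6] u=1 | in ⊤ | out ⊤ | ==
  [7] u=2 | in ⊤ | out ⊤ | ==

Converged values:
  [0] ⊤
  [1] ⊤
  [2] ⊤
  [3] ⊤

⊤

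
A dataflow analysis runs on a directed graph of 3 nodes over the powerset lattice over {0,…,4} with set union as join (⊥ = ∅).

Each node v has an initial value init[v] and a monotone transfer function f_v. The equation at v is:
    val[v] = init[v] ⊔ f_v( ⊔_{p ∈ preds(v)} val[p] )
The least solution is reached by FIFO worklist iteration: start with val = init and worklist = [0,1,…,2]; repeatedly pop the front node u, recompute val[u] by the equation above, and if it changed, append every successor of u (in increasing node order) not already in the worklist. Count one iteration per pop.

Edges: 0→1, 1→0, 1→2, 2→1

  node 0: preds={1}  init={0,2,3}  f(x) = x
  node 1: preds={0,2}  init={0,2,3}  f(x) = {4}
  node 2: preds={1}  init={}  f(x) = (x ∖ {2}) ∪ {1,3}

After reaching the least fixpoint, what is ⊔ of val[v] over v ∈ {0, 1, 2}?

Worklist (5 pops):
  #1 pop 0: in={0,2,3} → {0,2,3} (no change)
  #2 pop 1: in={0,2,3} → {0,2,3,4} (was {0,2,3}); enqueue [0]
  #3 pop 2: in={0,2,3,4} → {0,1,3,4} (was {}); enqueue [1]
  #4 pop 0: in={0,2,3,4} → {0,2,3,4} (was {0,2,3}); enqueue []
  #5 pop 1: in={0,1,2,3,4} → {0,2,3,4} (no change)

Fixpoint:
  val[0] = {0,2,3,4}
  val[1] = {0,2,3,4}
  val[2] = {0,1,3,4}

{0,1,2,3,4}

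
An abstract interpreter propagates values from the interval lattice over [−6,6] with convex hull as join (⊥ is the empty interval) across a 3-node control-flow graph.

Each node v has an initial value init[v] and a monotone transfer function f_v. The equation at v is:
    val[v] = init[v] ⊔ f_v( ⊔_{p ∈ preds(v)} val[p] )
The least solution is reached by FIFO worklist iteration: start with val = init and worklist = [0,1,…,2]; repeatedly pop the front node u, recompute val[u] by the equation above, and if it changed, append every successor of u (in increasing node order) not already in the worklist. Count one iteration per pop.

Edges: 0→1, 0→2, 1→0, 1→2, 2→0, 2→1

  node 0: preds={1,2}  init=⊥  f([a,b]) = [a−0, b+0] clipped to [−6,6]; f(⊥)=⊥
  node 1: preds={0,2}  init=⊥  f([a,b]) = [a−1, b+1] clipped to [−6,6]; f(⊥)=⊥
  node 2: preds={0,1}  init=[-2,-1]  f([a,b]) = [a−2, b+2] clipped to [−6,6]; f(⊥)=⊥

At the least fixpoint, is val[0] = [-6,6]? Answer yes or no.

yes

Worklist (12 pops):
  #1 pop 0: in=[-2,-1] → [-2,-1] (was ⊥); enqueue []
  #2 pop 1: in=[-2,-1] → [-3,0] (was ⊥); enqueue [0]
  #3 pop 2: in=[-3,0] → [-5,2] (was [-2,-1]); enqueue [1]
  #4 pop 0: in=[-5,2] → [-5,2] (was [-2,-1]); enqueue [2]
  #5 pop 1: in=[-5,2] → [-6,3] (was [-3,0]); enqueue [0]
  #6 pop 2: in=[-6,3] → [-6,5] (was [-5,2]); enqueue [1]
  #7 pop 0: in=[-6,5] → [-6,5] (was [-5,2]); enqueue [2]
  #8 pop 1: in=[-6,5] → [-6,6] (was [-6,3]); enqueue [0]
  #9 pop 2: in=[-6,6] → [-6,6] (was [-6,5]); enqueue [1]
  #10 pop 0: in=[-6,6] → [-6,6] (was [-6,5]); enqueue [2]
  #11 pop 1: in=[-6,6] → [-6,6] (no change)
  #12 pop 2: in=[-6,6] → [-6,6] (no change)

Fixpoint:
  val[0] = [-6,6]
  val[1] = [-6,6]
  val[2] = [-6,6]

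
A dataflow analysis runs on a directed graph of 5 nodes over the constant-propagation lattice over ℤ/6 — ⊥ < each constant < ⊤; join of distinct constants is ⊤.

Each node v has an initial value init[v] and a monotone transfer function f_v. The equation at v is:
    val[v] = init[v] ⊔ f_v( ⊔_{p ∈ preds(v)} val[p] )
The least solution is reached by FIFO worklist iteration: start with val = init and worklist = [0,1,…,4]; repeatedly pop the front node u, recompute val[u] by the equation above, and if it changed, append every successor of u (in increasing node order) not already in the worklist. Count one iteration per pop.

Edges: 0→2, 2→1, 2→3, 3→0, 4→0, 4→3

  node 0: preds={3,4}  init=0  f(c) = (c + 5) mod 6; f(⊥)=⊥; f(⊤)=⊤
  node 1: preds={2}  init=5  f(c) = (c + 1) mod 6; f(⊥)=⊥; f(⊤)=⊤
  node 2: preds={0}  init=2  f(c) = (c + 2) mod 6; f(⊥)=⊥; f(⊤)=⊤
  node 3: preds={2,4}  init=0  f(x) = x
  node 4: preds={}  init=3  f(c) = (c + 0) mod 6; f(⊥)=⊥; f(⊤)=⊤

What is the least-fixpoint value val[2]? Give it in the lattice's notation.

Iteration log — 7 steps:
  step 1. node 0  ⊔preds=⊤  new=⊤  old=0  +wl: 
  step 2. node 1  ⊔preds=2  new=⊤  old=5  +wl: 
  step 3. node 2  ⊔preds=⊤  new=⊤  old=2  +wl: 1
  step 4. node 3  ⊔preds=⊤  new=⊤  old=0  +wl: 0
  step 5. node 4  ⊔preds=⊥  new=3  stable
  step 6. node 1  ⊔preds=⊤  new=⊤  stable
  step 7. node 0  ⊔preds=⊤  new=⊤  stable

Least fixpoint reached:
  node 0: ⊤
  node 1: ⊤
  node 2: ⊤
  node 3: ⊤
  node 4: 3

⊤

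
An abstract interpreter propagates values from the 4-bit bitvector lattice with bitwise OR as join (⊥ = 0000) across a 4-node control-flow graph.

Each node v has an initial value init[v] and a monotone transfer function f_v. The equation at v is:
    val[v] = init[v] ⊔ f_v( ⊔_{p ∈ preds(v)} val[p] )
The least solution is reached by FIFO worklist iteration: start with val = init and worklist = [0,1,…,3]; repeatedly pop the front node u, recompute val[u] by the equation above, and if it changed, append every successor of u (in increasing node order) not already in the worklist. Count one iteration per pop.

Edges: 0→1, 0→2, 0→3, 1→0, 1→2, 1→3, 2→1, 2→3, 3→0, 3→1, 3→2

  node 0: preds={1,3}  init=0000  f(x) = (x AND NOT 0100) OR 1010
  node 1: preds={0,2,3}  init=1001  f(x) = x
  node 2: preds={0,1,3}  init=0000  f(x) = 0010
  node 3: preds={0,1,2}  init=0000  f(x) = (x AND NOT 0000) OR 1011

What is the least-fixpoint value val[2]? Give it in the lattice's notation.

0010

Trace (7 dequeues):
  [1] u=0 | in 1001 | out 1011 | prev 0000 | push {}
  [2] u=1 | in 1011 | out 1011 | prev 1001 | push {0}
  [3] u=2 | in 1011 | out 0010 | prev 0000 | push {1}
  [4] u=3 | in 1011 | out 1011 | prev 0000 | push {2}
  [5] u=0 | in 1011 | out 1011 | ==
  [6] u=1 | in 1011 | out 1011 | ==
  [7] u=2 | in 1011 | out 0010 | ==

Converged values:
  [0] 1011
  [1] 1011
  [2] 0010
  [3] 1011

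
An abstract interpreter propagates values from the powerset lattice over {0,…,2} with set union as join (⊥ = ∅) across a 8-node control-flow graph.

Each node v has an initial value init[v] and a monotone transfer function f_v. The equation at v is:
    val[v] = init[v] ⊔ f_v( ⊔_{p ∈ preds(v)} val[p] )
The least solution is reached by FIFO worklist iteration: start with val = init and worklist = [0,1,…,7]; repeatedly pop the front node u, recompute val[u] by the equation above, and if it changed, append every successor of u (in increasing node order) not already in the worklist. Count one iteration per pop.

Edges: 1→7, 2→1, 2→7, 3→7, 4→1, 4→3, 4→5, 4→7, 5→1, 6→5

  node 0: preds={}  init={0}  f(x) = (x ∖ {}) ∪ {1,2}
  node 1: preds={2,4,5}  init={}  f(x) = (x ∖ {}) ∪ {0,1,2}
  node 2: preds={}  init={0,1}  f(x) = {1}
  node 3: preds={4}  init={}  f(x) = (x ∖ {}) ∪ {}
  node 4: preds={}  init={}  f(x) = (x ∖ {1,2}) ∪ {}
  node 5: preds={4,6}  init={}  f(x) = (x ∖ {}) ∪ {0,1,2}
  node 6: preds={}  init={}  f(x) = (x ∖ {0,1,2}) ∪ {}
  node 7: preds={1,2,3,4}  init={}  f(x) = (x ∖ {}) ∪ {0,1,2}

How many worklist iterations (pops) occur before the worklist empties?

9

Worklist (9 pops):
  #1 pop 0: in={} → {0,1,2} (was {0}); enqueue []
  #2 pop 1: in={0,1} → {0,1,2} (was {}); enqueue []
  #3 pop 2: in={} → {0,1} (no change)
  #4 pop 3: in={} → {} (no change)
  #5 pop 4: in={} → {} (no change)
  #6 pop 5: in={} → {0,1,2} (was {}); enqueue [1]
  #7 pop 6: in={} → {} (no change)
  #8 pop 7: in={0,1,2} → {0,1,2} (was {}); enqueue []
  #9 pop 1: in={0,1,2} → {0,1,2} (no change)

Fixpoint:
  val[0] = {0,1,2}
  val[1] = {0,1,2}
  val[2] = {0,1}
  val[3] = {}
  val[4] = {}
  val[5] = {0,1,2}
  val[6] = {}
  val[7] = {0,1,2}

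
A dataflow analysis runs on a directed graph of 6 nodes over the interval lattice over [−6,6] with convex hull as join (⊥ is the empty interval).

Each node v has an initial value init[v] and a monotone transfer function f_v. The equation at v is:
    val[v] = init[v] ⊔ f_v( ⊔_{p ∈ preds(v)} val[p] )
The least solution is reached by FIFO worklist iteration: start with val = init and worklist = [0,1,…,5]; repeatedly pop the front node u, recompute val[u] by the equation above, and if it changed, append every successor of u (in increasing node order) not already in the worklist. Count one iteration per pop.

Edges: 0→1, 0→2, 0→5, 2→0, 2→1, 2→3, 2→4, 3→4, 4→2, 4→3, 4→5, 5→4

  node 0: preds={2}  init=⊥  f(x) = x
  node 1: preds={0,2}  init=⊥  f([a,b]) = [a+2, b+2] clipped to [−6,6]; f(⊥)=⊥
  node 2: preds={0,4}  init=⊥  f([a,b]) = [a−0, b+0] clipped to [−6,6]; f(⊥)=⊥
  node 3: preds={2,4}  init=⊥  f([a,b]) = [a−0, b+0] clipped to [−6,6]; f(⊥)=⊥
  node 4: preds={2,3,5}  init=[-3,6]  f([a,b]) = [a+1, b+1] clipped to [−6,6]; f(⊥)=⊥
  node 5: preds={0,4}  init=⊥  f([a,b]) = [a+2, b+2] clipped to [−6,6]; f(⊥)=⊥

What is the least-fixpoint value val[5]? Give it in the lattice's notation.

[-1,6]

Worklist (11 pops):
  #1 pop 0: in=⊥ → ⊥ (no change)
  #2 pop 1: in=⊥ → ⊥ (no change)
  #3 pop 2: in=[-3,6] → [-3,6] (was ⊥); enqueue [0,1]
  #4 pop 3: in=[-3,6] → [-3,6] (was ⊥); enqueue []
  #5 pop 4: in=[-3,6] → [-3,6] (no change)
  #6 pop 5: in=[-3,6] → [-1,6] (was ⊥); enqueue [4]
  #7 pop 0: in=[-3,6] → [-3,6] (was ⊥); enqueue [2,5]
  #8 pop 1: in=[-3,6] → [-1,6] (was ⊥); enqueue []
  #9 pop 4: in=[-3,6] → [-3,6] (no change)
  #10 pop 2: in=[-3,6] → [-3,6] (no change)
  #11 pop 5: in=[-3,6] → [-1,6] (no change)

Fixpoint:
  val[0] = [-3,6]
  val[1] = [-1,6]
  val[2] = [-3,6]
  val[3] = [-3,6]
  val[4] = [-3,6]
  val[5] = [-1,6]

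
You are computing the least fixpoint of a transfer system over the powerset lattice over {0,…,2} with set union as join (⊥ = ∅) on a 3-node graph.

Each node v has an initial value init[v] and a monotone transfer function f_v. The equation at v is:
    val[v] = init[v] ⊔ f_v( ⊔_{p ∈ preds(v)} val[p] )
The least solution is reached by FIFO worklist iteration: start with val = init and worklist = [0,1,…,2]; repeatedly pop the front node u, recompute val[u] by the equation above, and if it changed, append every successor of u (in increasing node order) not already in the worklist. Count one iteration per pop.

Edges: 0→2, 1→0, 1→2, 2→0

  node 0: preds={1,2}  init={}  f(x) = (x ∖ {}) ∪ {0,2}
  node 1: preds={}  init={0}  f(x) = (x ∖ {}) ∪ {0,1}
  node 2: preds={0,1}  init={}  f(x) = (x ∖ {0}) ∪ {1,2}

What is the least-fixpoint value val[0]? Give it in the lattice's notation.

Worklist (5 pops):
  #1 pop 0: in={0} → {0,2} (was {}); enqueue []
  #2 pop 1: in={} → {0,1} (was {0}); enqueue [0]
  #3 pop 2: in={0,1,2} → {1,2} (was {}); enqueue []
  #4 pop 0: in={0,1,2} → {0,1,2} (was {0,2}); enqueue [2]
  #5 pop 2: in={0,1,2} → {1,2} (no change)

Fixpoint:
  val[0] = {0,1,2}
  val[1] = {0,1}
  val[2] = {1,2}

{0,1,2}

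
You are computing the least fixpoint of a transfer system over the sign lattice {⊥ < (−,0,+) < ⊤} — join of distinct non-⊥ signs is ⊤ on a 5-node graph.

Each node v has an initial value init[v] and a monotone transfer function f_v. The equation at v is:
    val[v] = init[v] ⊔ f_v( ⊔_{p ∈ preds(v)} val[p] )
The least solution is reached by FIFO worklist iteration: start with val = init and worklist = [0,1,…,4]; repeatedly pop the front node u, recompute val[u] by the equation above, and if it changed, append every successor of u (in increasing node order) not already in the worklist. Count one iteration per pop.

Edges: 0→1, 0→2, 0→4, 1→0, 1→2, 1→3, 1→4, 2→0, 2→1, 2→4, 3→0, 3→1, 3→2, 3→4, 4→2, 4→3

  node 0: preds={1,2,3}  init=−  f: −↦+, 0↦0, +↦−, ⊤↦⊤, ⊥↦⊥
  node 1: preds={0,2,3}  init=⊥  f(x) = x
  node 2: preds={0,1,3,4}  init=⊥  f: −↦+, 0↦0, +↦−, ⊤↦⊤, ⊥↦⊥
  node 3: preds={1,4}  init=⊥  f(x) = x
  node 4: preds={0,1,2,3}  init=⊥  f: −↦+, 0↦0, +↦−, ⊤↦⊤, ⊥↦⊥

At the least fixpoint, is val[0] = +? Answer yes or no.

Trace (13 dequeues):
  [1] u=0 | in ⊥ | out − | ==
  [2] u=1 | in − | out − | prev ⊥ | push {0}
  [3] u=2 | in − | out + | prev ⊥ | push {1}
  [4] u=3 | in − | out − | prev ⊥ | push {2}
  [5] u=4 | in ⊤ | out ⊤ | prev ⊥ | push {3}
  [6] u=0 | in ⊤ | out ⊤ | prev − | push {4}
  [7] u=1 | in ⊤ | out ⊤ | prev − | push {0}
  [8] u=2 | in ⊤ | out ⊤ | prev + | push {1}
  [9] u=3 | in ⊤ | out ⊤ | prev − | push {2}
  [10] u=4 | in ⊤ | out ⊤ | ==
  [11] u=0 | in ⊤ | out ⊤ | ==
  [12] u=1 | in ⊤ | out ⊤ | ==
  [13] u=2 | in ⊤ | out ⊤ | ==

Converged values:
  [0] ⊤
  [1] ⊤
  [2] ⊤
  [3] ⊤
  [4] ⊤

no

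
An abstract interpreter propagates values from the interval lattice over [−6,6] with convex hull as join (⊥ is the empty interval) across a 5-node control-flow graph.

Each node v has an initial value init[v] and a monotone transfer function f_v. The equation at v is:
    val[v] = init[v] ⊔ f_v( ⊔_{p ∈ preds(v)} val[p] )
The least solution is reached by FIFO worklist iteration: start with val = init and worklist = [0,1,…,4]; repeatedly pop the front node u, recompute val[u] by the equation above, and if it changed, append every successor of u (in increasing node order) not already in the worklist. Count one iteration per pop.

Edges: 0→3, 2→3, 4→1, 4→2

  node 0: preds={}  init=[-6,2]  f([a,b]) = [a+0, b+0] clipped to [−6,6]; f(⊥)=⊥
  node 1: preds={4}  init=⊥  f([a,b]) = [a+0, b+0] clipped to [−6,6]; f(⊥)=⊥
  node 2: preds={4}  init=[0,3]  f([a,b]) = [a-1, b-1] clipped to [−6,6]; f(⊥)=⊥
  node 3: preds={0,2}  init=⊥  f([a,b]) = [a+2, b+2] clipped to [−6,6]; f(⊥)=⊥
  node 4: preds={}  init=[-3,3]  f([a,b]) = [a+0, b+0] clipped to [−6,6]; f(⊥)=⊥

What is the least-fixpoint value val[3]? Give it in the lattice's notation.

Iteration log — 5 steps:
  step 1. node 0  ⊔preds=⊥  new=[-6,2]  stable
  step 2. node 1  ⊔preds=[-3,3]  new=[-3,3]  old=⊥  +wl: 
  step 3. node 2  ⊔preds=[-3,3]  new=[-4,3]  old=[0,3]  +wl: 
  step 4. node 3  ⊔preds=[-6,3]  new=[-4,5]  old=⊥  +wl: 
  step 5. node 4  ⊔preds=⊥  new=[-3,3]  stable

Least fixpoint reached:
  node 0: [-6,2]
  node 1: [-3,3]
  node 2: [-4,3]
  node 3: [-4,5]
  node 4: [-3,3]

[-4,5]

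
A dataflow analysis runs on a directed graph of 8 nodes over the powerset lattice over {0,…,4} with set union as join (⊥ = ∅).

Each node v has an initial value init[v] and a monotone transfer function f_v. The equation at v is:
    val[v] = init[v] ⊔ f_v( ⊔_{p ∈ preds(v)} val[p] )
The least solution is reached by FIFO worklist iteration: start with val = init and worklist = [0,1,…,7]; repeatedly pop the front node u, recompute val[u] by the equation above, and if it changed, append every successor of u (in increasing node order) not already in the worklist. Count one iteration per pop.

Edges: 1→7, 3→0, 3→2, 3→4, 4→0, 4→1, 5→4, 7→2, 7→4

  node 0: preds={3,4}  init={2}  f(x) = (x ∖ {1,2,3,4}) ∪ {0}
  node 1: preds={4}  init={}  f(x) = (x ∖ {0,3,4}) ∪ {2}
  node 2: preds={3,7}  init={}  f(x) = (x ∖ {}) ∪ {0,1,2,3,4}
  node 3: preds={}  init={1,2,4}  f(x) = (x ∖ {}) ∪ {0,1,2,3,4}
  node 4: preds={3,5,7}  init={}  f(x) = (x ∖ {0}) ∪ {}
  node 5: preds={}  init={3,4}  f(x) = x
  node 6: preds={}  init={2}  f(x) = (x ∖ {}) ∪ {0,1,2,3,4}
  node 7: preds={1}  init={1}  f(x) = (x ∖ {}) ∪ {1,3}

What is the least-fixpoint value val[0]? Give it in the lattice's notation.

Iteration log — 13 steps:
  step 1. node 0  ⊔preds={1,2,4}  new={0,2}  old={2}  +wl: 
  step 2. node 1  ⊔preds={}  new={2}  old={}  +wl: 
  step 3. node 2  ⊔preds={1,2,4}  new={0,1,2,3,4}  old={}  +wl: 
  step 4. node 3  ⊔preds={}  new={0,1,2,3,4}  old={1,2,4}  +wl: 0,2
  step 5. node 4  ⊔preds={0,1,2,3,4}  new={1,2,3,4}  old={}  +wl: 1
  step 6. node 5  ⊔preds={}  new={3,4}  stable
  step 7. node 6  ⊔preds={}  new={0,1,2,3,4}  old={2}  +wl: 
  step 8. node 7  ⊔preds={2}  new={1,2,3}  old={1}  +wl: 4
  step 9. node 0  ⊔preds={0,1,2,3,4}  new={0,2}  stable
  step 10. node 2  ⊔preds={0,1,2,3,4}  new={0,1,2,3,4}  stable
  step 11. node 1  ⊔preds={1,2,3,4}  new={1,2}  old={2}  +wl: 7
  step 12. node 4  ⊔preds={0,1,2,3,4}  new={1,2,3,4}  stable
  step 13. node 7  ⊔preds={1,2}  new={1,2,3}  stable

Least fixpoint reached:
  node 0: {0,2}
  node 1: {1,2}
  node 2: {0,1,2,3,4}
  node 3: {0,1,2,3,4}
  node 4: {1,2,3,4}
  node 5: {3,4}
  node 6: {0,1,2,3,4}
  node 7: {1,2,3}

{0,2}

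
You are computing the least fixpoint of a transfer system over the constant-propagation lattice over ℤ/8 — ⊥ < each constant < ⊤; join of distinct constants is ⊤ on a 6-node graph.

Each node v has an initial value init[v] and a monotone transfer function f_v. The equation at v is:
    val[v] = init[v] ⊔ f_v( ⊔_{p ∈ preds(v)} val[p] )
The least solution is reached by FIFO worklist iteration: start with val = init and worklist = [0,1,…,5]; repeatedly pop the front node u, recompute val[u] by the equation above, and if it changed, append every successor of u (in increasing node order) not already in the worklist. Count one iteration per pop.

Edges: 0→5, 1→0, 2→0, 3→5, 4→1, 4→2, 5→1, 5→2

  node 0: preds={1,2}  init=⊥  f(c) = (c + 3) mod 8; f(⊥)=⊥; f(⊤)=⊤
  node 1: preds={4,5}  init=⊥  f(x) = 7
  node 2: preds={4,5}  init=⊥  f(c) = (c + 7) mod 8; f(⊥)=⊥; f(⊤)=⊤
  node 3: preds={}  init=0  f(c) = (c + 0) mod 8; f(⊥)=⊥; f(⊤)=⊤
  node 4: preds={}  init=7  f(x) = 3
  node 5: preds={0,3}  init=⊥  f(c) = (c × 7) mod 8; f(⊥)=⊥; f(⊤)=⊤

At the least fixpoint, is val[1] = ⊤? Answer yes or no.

Iteration log — 13 steps:
  step 1. node 0  ⊔preds=⊥  new=⊥  stable
  step 2. node 1  ⊔preds=7  new=7  old=⊥  +wl: 0
  step 3. node 2  ⊔preds=7  new=6  old=⊥  +wl: 
  step 4. node 3  ⊔preds=⊥  new=0  stable
  step 5. node 4  ⊔preds=⊥  new=⊤  old=7  +wl: 1,2
  step 6. node 5  ⊔preds=0  new=0  old=⊥  +wl: 
  step 7. node 0  ⊔preds=⊤  new=⊤  old=⊥  +wl: 5
  step 8. node 1  ⊔preds=⊤  new=7  stable
  step 9. node 2  ⊔preds=⊤  new=⊤  old=6  +wl: 0
  step 10. node 5  ⊔preds=⊤  new=⊤  old=0  +wl: 1,2
  step 11. node 0  ⊔preds=⊤  new=⊤  stable
  step 12. node 1  ⊔preds=⊤  new=7  stable
  step 13. node 2  ⊔preds=⊤  new=⊤  stable

Least fixpoint reached:
  node 0: ⊤
  node 1: 7
  node 2: ⊤
  node 3: 0
  node 4: ⊤
  node 5: ⊤

no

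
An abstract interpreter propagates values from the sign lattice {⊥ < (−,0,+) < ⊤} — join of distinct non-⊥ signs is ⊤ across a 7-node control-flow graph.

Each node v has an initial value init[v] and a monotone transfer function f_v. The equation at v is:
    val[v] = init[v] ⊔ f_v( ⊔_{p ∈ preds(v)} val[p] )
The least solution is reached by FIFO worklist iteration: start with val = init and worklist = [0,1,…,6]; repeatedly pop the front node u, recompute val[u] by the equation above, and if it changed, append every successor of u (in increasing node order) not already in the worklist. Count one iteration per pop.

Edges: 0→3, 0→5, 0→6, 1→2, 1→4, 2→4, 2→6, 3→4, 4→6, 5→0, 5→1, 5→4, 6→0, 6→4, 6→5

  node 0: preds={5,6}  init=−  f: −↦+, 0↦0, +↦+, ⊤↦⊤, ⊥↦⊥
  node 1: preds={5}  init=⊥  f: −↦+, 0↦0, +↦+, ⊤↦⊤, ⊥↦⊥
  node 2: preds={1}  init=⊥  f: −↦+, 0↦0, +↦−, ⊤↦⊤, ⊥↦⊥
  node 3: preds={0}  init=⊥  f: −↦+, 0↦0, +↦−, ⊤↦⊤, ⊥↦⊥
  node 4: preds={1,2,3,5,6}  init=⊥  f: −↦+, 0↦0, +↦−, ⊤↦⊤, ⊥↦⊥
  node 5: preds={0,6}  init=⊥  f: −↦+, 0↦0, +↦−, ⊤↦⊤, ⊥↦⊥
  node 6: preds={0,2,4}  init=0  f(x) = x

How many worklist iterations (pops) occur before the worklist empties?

14

Worklist (14 pops):
  #1 pop 0: in=0 → ⊤ (was −); enqueue []
  #2 pop 1: in=⊥ → ⊥ (no change)
  #3 pop 2: in=⊥ → ⊥ (no change)
  #4 pop 3: in=⊤ → ⊤ (was ⊥); enqueue []
  #5 pop 4: in=⊤ → ⊤ (was ⊥); enqueue []
  #6 pop 5: in=⊤ → ⊤ (was ⊥); enqueue [0,1,4]
  #7 pop 6: in=⊤ → ⊤ (was 0); enqueue [5]
  #8 pop 0: in=⊤ → ⊤ (no change)
  #9 pop 1: in=⊤ → ⊤ (was ⊥); enqueue [2]
  #10 pop 4: in=⊤ → ⊤ (no change)
  #11 pop 5: in=⊤ → ⊤ (no change)
  #12 pop 2: in=⊤ → ⊤ (was ⊥); enqueue [4,6]
  #13 pop 4: in=⊤ → ⊤ (no change)
  #14 pop 6: in=⊤ → ⊤ (no change)

Fixpoint:
  val[0] = ⊤
  val[1] = ⊤
  val[2] = ⊤
  val[3] = ⊤
  val[4] = ⊤
  val[5] = ⊤
  val[6] = ⊤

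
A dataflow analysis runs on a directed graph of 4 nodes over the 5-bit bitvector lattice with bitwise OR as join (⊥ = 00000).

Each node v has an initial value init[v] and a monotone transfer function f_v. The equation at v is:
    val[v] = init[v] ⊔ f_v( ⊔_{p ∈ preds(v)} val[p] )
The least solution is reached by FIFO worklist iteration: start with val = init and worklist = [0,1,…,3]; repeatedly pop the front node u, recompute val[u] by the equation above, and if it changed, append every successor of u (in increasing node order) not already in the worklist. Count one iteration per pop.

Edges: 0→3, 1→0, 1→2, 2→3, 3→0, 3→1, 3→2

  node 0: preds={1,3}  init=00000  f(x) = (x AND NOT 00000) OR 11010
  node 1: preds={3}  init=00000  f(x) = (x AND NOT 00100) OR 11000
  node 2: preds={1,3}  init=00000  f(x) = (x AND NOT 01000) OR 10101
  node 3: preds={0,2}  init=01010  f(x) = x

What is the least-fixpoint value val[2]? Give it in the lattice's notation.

Worklist (9 pops):
  #1 pop 0: in=01010 → 11010 (was 00000); enqueue []
  #2 pop 1: in=01010 → 11010 (was 00000); enqueue [0]
  #3 pop 2: in=11010 → 10111 (was 00000); enqueue []
  #4 pop 3: in=11111 → 11111 (was 01010); enqueue [1,2]
  #5 pop 0: in=11111 → 11111 (was 11010); enqueue [3]
  #6 pop 1: in=11111 → 11011 (was 11010); enqueue [0]
  #7 pop 2: in=11111 → 10111 (no change)
  #8 pop 3: in=11111 → 11111 (no change)
  #9 pop 0: in=11111 → 11111 (no change)

Fixpoint:
  val[0] = 11111
  val[1] = 11011
  val[2] = 10111
  val[3] = 11111

10111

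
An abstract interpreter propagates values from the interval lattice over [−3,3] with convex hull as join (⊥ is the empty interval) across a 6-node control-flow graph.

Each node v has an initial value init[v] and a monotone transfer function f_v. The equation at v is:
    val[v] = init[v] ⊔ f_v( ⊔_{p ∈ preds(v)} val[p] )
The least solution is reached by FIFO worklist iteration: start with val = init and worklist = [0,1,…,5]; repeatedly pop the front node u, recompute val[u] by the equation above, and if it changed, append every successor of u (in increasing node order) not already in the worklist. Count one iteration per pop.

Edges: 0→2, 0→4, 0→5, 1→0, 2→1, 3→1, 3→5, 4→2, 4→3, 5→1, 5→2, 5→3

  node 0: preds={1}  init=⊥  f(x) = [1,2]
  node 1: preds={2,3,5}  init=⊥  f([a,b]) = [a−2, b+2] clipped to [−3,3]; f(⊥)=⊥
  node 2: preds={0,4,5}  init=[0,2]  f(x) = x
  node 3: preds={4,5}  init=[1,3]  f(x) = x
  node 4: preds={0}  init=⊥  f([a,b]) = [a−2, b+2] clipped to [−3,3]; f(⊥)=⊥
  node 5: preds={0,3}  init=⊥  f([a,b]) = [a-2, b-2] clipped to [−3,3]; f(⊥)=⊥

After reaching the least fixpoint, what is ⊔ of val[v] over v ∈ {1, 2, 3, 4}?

Iteration log — 17 steps:
  step 1. node 0  ⊔preds=⊥  new=[1,2]  old=⊥  +wl: 
  step 2. node 1  ⊔preds=[0,3]  new=[-2,3]  old=⊥  +wl: 0
  step 3. node 2  ⊔preds=[1,2]  new=[0,2]  stable
  step 4. node 3  ⊔preds=⊥  new=[1,3]  stable
  step 5. node 4  ⊔preds=[1,2]  new=[-1,3]  old=⊥  +wl: 2,3
  step 6. node 5  ⊔preds=[1,3]  new=[-1,1]  old=⊥  +wl: 1
  step 7. node 0  ⊔preds=[-2,3]  new=[1,2]  stable
  step 8. node 2  ⊔preds=[-1,3]  new=[-1,3]  old=[0,2]  +wl: 
  step 9. node 3  ⊔preds=[-1,3]  new=[-1,3]  old=[1,3]  +wl: 5
  step 10. node 1  ⊔preds=[-1,3]  new=[-3,3]  old=[-2,3]  +wl: 0
  step 11. node 5  ⊔preds=[-1,3]  new=[-3,1]  old=[-1,1]  +wl: 1,2,3
  step 12. node 0  ⊔preds=[-3,3]  new=[1,2]  stable
  step 13. node 1  ⊔preds=[-3,3]  new=[-3,3]  stable
  step 14. node 2  ⊔preds=[-3,3]  new=[-3,3]  old=[-1,3]  +wl: 1
  step 15. node 3  ⊔preds=[-3,3]  new=[-3,3]  old=[-1,3]  +wl: 5
  step 16. node 1  ⊔preds=[-3,3]  new=[-3,3]  stable
  step 17. node 5  ⊔preds=[-3,3]  new=[-3,1]  stable

Least fixpoint reached:
  node 0: [1,2]
  node 1: [-3,3]
  node 2: [-3,3]
  node 3: [-3,3]
  node 4: [-1,3]
  node 5: [-3,1]

[-3,3]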